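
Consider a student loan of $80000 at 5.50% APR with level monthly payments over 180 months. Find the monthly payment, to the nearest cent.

At 5.50% the monthly rate is 0.0045833, so the payment is 80,000 × 0.0045833 / (1 − 1.0045833^−180) = $653.67.

$653.67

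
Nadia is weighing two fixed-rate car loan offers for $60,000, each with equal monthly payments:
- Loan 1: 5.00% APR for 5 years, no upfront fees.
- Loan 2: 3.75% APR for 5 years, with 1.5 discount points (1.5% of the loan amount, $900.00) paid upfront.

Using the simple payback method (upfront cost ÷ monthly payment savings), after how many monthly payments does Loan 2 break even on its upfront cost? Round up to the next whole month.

27 months

Loan 1: monthly rate = 5%/12 = 0.0041667; payment = 60,000 × 0.0041667 / (1 − (1+0.0041667)^−60) = $1,132.27.
Loan 2: at 3.75% the monthly rate is 0.0031250, so the payment is 60,000 × 0.0031250 / (1 − 1.0031250^−60) = $1,098.24.
Monthly savings = $1,132.27 − $1,098.24 = $34.03.
Break-even = $900.00 / $34.03 = 26.45 → 27 months.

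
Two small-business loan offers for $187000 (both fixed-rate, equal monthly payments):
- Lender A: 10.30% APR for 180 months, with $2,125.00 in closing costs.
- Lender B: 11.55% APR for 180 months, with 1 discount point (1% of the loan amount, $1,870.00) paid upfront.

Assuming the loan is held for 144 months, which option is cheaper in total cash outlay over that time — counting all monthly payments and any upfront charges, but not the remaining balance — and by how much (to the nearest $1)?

Lender A: at 10.30% the monthly rate is 0.0085833, so the payment is 187,000 × 0.0085833 / (1 − 1.0085833^−180) = $2,043.97.
Lender B: at 11.55% the monthly rate is 0.0096250, so the payment is 187,000 × 0.0096250 / (1 − 1.0096250^−180) = $2,190.46.
Over 144 months: Lender A costs 144 × $2,043.97 + $2,125.00 = $296,456.68; Lender B costs 144 × $2,190.46 + $1,870.00 = $317,296.24.
Lender A is cheaper by $317,296.24 − $296,456.68 = $20,839.56.

Lender A by $20,840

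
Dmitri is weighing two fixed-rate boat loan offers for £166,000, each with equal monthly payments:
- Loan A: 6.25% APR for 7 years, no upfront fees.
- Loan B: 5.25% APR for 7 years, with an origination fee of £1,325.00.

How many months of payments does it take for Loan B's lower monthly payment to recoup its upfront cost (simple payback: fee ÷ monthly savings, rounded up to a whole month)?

17 months

Loan A: monthly rate = 6.25%/12 = 0.0052083; payment = 166,000 × 0.0052083 / (1 − (1+0.0052083)^−84) = £2,444.96.
Loan B: at 5.25% the monthly rate is 0.0043750, so the payment is 166,000 × 0.0043750 / (1 − 1.0043750^−84) = £2,365.78.
Monthly savings = £2,444.96 − £2,365.78 = £79.18.
Break-even = £1,325.00 / £79.18 = 16.73 → 17 months.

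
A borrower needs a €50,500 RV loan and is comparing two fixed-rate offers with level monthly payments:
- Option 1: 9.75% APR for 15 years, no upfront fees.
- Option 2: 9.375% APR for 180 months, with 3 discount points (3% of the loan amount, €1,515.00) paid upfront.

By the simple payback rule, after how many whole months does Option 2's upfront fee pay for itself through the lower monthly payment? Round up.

133 months

Option 1: at 9.75% the monthly rate is 0.0081250, so the payment is 50,500 × 0.0081250 / (1 − 1.0081250^−180) = €534.98.
Option 2: monthly rate = 9.375%/12 = 0.0078125; payment = 50,500 × 0.0078125 / (1 − (1+0.0078125)^−180) = €523.53.
Monthly savings = €534.98 − €523.53 = €11.45.
Break-even = €1,515.00 / €11.45 = 132.31 → 133 months.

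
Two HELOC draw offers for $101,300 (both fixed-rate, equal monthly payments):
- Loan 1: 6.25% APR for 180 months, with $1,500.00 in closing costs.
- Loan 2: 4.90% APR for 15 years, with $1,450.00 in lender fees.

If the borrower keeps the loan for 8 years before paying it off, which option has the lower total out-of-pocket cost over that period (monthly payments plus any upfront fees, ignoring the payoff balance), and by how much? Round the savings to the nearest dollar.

Loan 2 by $7,035

Loan 1: at 6.25% the monthly rate is 0.0052083, so the payment is 101,300 × 0.0052083 / (1 − 1.0052083^−180) = $868.57.
Loan 2: monthly rate = 4.9%/12 = 0.0040833; payment = 101,300 × 0.0040833 / (1 − (1+0.0040833)^−180) = $795.81.
Over 96 months: Loan 1 costs 96 × $868.57 + $1,500.00 = $84,882.72; Loan 2 costs 96 × $795.81 + $1,450.00 = $77,847.76.
Loan 2 is cheaper by $84,882.72 − $77,847.76 = $7,034.96.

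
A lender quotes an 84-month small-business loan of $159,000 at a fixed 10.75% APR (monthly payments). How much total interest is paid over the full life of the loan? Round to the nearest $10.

$67,940

At 10.75% the monthly rate is 0.0089583, so the payment is 159,000 × 0.0089583 / (1 − 1.0089583^−84) = $2,701.61.
Total paid = 84 × $2,701.61 = $226,935.24; interest = $226,935.24 − $159,000 = $67,935.24.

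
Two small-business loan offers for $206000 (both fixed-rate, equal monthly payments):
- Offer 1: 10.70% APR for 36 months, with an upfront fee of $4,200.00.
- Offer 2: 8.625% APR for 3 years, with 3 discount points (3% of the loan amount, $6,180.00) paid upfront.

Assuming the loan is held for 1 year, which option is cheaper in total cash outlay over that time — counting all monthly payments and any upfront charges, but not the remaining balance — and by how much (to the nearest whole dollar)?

Offer 2 by $421

Offer 1: monthly rate = 10.7%/12 = 0.0089167; payment = 206,000 × 0.0089167 / (1 − (1+0.0089167)^−36) = $6,714.95.
Offer 2: monthly rate = 8.625%/12 = 0.0071875; payment = 206,000 × 0.0071875 / (1 − (1+0.0071875)^−36) = $6,514.85.
Over 12 months: Offer 1 costs 12 × $6,714.95 + $4,200.00 = $84,779.40; Offer 2 costs 12 × $6,514.85 + $6,180.00 = $84,358.20.
Offer 2 is cheaper by $84,779.40 − $84,358.20 = $421.20.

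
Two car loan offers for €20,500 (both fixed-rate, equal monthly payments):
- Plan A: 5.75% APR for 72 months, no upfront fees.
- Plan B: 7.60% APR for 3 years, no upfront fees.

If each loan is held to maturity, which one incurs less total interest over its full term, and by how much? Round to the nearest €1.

Plan B by €1,297

Plan A: monthly rate = 5.75%/12 = 0.0047917; payment = 20,500 × 0.0047917 / (1 − (1+0.0047917)^−72) = €337.33.
Total interest on Plan A = 72 × €337.33 − €20,500 = €3,787.76.
Plan B: monthly rate = 7.6%/12 = 0.0063333; payment = 20,500 × 0.0063333 / (1 − (1+0.0063333)^−36) = €638.62.
Total interest on Plan B = 36 × €638.62 − €20,500 = €2,490.32.
Plan B is lower by €1,297.44.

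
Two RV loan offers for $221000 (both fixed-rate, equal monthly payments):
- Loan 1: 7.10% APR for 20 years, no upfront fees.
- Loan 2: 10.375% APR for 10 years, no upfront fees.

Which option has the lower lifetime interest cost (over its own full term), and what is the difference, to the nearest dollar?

Loan 2 by $58,414

Loan 1: monthly rate = 7.1%/12 = 0.0059167; payment = 221,000 × 0.0059167 / (1 − (1+0.0059167)^−240) = $1,726.70.
Total interest on Loan 1 = 240 × $1,726.70 − $221,000 = $193,408.00.
Loan 2: monthly rate = 10.375%/12 = 0.0086458; payment = 221,000 × 0.0086458 / (1 − (1+0.0086458)^−120) = $2,966.62.
Total interest on Loan 2 = 120 × $2,966.62 − $221,000 = $134,994.40.
Loan 2 is lower by $58,413.60.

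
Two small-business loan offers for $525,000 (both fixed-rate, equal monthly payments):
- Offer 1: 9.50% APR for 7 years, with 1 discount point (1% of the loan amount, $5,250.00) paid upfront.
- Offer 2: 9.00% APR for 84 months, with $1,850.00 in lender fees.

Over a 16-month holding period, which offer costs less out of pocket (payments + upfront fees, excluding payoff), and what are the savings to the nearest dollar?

Offer 2 by $5,541

Offer 1: at 9.50% the monthly rate is 0.0079167, so the payment is 525,000 × 0.0079167 / (1 − 1.0079167^−84) = $8,580.59.
Offer 2: at 9.00% the monthly rate is 0.0075000, so the payment is 525,000 × 0.0075000 / (1 − 1.0075000^−84) = $8,446.77.
Over 16 months: Offer 1 costs 16 × $8,580.59 + $5,250.00 = $142,539.44; Offer 2 costs 16 × $8,446.77 + $1,850.00 = $136,998.32.
Offer 2 is cheaper by $142,539.44 − $136,998.32 = $5,541.12.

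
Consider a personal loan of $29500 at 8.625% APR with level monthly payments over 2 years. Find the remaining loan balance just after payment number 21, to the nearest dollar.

$3,971

With monthly rate i = 8.625%/12 = 0.0071875, the balance after k of n payments is P · [(1+i)^n − (1+i)^k] / [(1+i)^n − 1].
(1+0.0071875)^24 = 1.18753892 and (1+0.0071875)^21 = 1.16229634, so the balance is 29,500 × (1.18753892 − 1.16229634) / (1.18753892 − 1) = $3,970.67.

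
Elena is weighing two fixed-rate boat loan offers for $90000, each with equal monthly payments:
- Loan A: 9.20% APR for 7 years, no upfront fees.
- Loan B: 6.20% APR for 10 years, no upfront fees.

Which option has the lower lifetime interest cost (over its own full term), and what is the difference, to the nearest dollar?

Loan B by $1,412

Loan A: monthly rate = 9.2%/12 = 0.0076667; payment = 90,000 × 0.0076667 / (1 − (1+0.0076667)^−84) = $1,457.17.
Total interest on Loan A = 84 × $1,457.17 − $90,000 = $32,402.28.
Loan B: monthly rate = 6.2%/12 = 0.0051667; payment = 90,000 × 0.0051667 / (1 − (1+0.0051667)^−120) = $1,008.25.
Total interest on Loan B = 120 × $1,008.25 − $90,000 = $30,990.00.
Loan B is lower by $1,412.28.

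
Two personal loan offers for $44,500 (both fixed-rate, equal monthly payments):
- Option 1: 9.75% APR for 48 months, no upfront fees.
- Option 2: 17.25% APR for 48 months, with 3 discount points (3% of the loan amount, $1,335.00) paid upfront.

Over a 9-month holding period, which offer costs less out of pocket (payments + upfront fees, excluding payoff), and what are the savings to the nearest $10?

Option 1: monthly rate = 9.75%/12 = 0.0081250; payment = 44,500 × 0.0081250 / (1 − (1+0.0081250)^−48) = $1,123.30.
Option 2: monthly rate = 17.25%/12 = 0.0143750; payment = 44,500 × 0.0143750 / (1 − (1+0.0143750)^−48) = $1,289.81.
Over 9 months: Option 1 costs 9 × $1,123.30 = $10,109.70; Option 2 costs 9 × $1,289.81 + $1,335.00 = $12,943.29.
Option 1 is cheaper by $12,943.29 − $10,109.70 = $2,833.59.

Option 1 by $2,830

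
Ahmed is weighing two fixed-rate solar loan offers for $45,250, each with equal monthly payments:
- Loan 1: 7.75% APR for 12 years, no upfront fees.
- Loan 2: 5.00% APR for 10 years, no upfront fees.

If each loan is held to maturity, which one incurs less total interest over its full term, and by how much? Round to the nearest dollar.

Loan 2 by $12,049

Loan 1: monthly rate = 7.75%/12 = 0.0064583; payment = 45,250 × 0.0064583 / (1 − (1+0.0064583)^−144) = $483.63.
Total interest on Loan 1 = 144 × $483.63 − $45,250 = $24,392.72.
Loan 2: at 5.00% the monthly rate is 0.0041667, so the payment is 45,250 × 0.0041667 / (1 − 1.0041667^−120) = $479.95.
Total interest on Loan 2 = 120 × $479.95 − $45,250 = $12,344.00.
Loan 2 is lower by $12,048.72.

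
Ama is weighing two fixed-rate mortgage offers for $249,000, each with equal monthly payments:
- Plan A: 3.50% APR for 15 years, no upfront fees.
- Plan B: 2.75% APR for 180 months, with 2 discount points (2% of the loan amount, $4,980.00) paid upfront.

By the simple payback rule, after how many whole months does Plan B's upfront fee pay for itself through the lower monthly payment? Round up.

Plan A: at 3.50% the monthly rate is 0.0029167, so the payment is 249,000 × 0.0029167 / (1 − 1.0029167^−180) = $1,780.06.
Plan B: at 2.75% the monthly rate is 0.0022917, so the payment is 249,000 × 0.0022917 / (1 − 1.0022917^−180) = $1,689.77.
Monthly savings = $1,780.06 − $1,689.77 = $90.29.
Break-even = $4,980.00 / $90.29 = 55.16 → 56 months.

56 months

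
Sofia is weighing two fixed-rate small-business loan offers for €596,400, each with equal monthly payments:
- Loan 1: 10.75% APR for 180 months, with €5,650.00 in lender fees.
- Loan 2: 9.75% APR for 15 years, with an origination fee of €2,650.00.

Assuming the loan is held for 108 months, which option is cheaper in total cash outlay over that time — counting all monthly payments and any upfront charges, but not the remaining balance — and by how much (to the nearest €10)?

Loan 2 by €42,670

Loan 1: at 10.75% the monthly rate is 0.0089583, so the payment is 596,400 × 0.0089583 / (1 − 1.0089583^−180) = €6,685.33.
Loan 2: at 9.75% the monthly rate is 0.0081250, so the payment is 596,400 × 0.0081250 / (1 − 1.0081250^−180) = €6,318.04.
Over 108 months: Loan 1 costs 108 × €6,685.33 + €5,650.00 = €727,665.64; Loan 2 costs 108 × €6,318.04 + €2,650.00 = €684,998.32.
Loan 2 is cheaper by €727,665.64 − €684,998.32 = €42,667.32.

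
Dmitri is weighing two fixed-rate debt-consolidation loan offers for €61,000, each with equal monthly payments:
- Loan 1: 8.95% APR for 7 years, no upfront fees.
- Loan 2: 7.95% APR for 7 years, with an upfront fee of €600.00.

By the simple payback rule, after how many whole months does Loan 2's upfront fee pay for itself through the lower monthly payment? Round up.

Loan 1: at 8.95% the monthly rate is 0.0074583, so the payment is 61,000 × 0.0074583 / (1 − 1.0074583^−84) = €979.89.
Loan 2: at 7.95% the monthly rate is 0.0066250, so the payment is 61,000 × 0.0066250 / (1 − 1.0066250^−84) = €949.24.
Monthly savings = €979.89 − €949.24 = €30.65.
Break-even = €600.00 / €30.65 = 19.58 → 20 months.

20 months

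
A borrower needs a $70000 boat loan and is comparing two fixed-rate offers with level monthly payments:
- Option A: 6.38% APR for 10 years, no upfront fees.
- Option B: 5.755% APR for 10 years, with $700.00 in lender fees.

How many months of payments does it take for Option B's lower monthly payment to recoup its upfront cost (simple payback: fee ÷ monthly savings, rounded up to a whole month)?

Option A: at 6.38% the monthly rate is 0.0053167, so the payment is 70,000 × 0.0053167 / (1 − 1.0053167^−120) = $790.57.
Option B: at 5.755% the monthly rate is 0.0047958, so the payment is 70,000 × 0.0047958 / (1 − 1.0047958^−120) = $768.56.
Monthly savings = $790.57 − $768.56 = $22.01.
Break-even = $700.00 / $22.01 = 31.80 → 32 months.

32 months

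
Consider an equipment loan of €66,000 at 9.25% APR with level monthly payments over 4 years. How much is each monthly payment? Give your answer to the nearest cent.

At 9.25% the monthly rate is 0.0077083, so the payment is 66,000 × 0.0077083 / (1 − 1.0077083^−48) = €1,650.26.

€1,650.26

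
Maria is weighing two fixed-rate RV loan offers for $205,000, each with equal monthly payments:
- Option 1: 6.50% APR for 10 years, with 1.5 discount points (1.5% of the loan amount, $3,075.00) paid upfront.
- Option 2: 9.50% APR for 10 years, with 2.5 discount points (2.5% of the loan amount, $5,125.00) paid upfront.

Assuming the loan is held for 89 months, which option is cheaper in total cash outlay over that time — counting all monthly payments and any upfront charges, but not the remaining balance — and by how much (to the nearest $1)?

Option 1 by $30,968

Option 1: at 6.50% the monthly rate is 0.0054167, so the payment is 205,000 × 0.0054167 / (1 − 1.0054167^−120) = $2,327.73.
Option 2: monthly rate = 9.5%/12 = 0.0079167; payment = 205,000 × 0.0079167 / (1 − (1+0.0079167)^−120) = $2,652.65.
Over 89 months: Option 1 costs 89 × $2,327.73 + $3,075.00 = $210,242.97; Option 2 costs 89 × $2,652.65 + $5,125.00 = $241,210.85.
Option 1 is cheaper by $241,210.85 − $210,242.97 = $30,967.88.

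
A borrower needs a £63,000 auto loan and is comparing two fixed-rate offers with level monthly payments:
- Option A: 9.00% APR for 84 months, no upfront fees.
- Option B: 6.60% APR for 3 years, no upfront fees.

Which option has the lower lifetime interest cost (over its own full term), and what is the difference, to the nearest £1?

Option A: at 9.00% the monthly rate is 0.0075000, so the payment is 63,000 × 0.0075000 / (1 − 1.0075000^−84) = £1,013.61.
Total interest on Option A = 84 × £1,013.61 − £63,000 = £22,143.24.
Option B: monthly rate = 6.6%/12 = 0.0055000; payment = 63,000 × 0.0055000 / (1 − (1+0.0055000)^−36) = £1,933.76.
Total interest on Option B = 36 × £1,933.76 − £63,000 = £6,615.36.
Option B is lower by £15,527.88.

Option B by £15,528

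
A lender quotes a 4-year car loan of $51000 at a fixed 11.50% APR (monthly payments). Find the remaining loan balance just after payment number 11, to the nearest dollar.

With monthly rate i = 11.5%/12 = 0.0095833, the balance after k of n payments is P · [(1+i)^n − (1+i)^k] / [(1+i)^n − 1].
(1+0.0095833)^48 = 1.58060837 and (1+0.0095833)^11 = 1.11061593, so the balance is 51,000 × (1.58060837 − 1.11061593) / (1.58060837 − 1) = $41,283.62.

$41,284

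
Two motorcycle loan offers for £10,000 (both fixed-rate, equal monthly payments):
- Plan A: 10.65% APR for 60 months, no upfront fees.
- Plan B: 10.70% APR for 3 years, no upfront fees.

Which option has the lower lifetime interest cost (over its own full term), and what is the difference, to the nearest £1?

Plan A: at 10.65% the monthly rate is 0.0088750, so the payment is 10,000 × 0.0088750 / (1 − 1.0088750^−60) = £215.68.
Total interest on Plan A = 60 × £215.68 − £10,000 = £2,940.80.
Plan B: at 10.70% the monthly rate is 0.0089167, so the payment is 10,000 × 0.0089167 / (1 − 1.0089167^−36) = £325.97.
Total interest on Plan B = 36 × £325.97 − £10,000 = £1,734.92.
Plan B is lower by £1,205.88.

Plan B by £1,206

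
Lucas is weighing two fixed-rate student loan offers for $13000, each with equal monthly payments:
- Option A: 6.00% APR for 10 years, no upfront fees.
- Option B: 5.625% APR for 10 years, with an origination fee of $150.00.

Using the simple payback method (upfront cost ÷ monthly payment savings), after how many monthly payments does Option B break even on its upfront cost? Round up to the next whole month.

62 months

Option A: monthly rate = 6%/12 = 0.0050000; payment = 13,000 × 0.0050000 / (1 − (1+0.0050000)^−120) = $144.33.
Option B: at 5.625% the monthly rate is 0.0046875, so the payment is 13,000 × 0.0046875 / (1 − 1.0046875^−120) = $141.89.
Monthly savings = $144.33 − $141.89 = $2.44.
Break-even = $150.00 / $2.44 = 61.48 → 62 months.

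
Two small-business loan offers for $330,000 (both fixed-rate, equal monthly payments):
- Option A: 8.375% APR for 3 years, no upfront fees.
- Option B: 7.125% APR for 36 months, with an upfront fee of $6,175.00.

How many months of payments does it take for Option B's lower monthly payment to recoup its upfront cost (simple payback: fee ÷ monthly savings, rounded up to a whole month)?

33 months

Option A: monthly rate = 8.375%/12 = 0.0069792; payment = 330,000 × 0.0069792 / (1 − (1+0.0069792)^−36) = $10,398.18.
Option B: monthly rate = 7.125%/12 = 0.0059375; payment = 330,000 × 0.0059375 / (1 − (1+0.0059375)^−36) = $10,208.31.
Monthly savings = $10,398.18 − $10,208.31 = $189.87.
Break-even = $6,175.00 / $189.87 = 32.52 → 33 months.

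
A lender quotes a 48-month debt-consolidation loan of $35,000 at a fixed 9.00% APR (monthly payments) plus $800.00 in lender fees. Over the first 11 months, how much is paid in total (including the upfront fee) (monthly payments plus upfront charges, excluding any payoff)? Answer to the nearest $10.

At 9.00% the monthly rate is 0.0075000, so the payment is 35,000 × 0.0075000 / (1 − 1.0075000^−48) = $870.98.
Total outlay = 11 × $870.98 + $800.00 = $10,380.78.

$10,380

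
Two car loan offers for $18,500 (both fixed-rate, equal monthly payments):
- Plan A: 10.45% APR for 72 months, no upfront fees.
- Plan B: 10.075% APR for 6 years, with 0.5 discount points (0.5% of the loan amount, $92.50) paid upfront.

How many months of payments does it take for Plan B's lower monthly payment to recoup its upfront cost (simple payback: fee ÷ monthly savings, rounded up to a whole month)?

27 months

Plan A: monthly rate = 10.45%/12 = 0.0087083; payment = 18,500 × 0.0087083 / (1 − (1+0.0087083)^−72) = $346.94.
Plan B: at 10.075% the monthly rate is 0.0083958, so the payment is 18,500 × 0.0083958 / (1 − 1.0083958^−72) = $343.43.
Monthly savings = $346.94 − $343.43 = $3.51.
Break-even = $92.50 / $3.51 = 26.35 → 27 months.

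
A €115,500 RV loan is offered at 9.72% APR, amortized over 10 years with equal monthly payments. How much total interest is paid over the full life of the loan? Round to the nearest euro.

At 9.72% the monthly rate is 0.0081000, so the payment is 115,500 × 0.0081000 / (1 − 1.0081000^−120) = €1,508.49.
Total paid = 120 × €1,508.49 = €181,018.80; interest = €181,018.80 − €115,500 = €65,518.80.

€65,519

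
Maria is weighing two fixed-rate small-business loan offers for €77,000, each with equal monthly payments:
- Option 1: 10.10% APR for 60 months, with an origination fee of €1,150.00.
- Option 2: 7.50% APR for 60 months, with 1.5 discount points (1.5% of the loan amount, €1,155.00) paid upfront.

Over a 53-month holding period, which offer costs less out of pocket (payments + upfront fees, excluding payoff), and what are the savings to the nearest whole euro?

Option 2 by €5,130

Option 1: at 10.10% the monthly rate is 0.0084167, so the payment is 77,000 × 0.0084167 / (1 − 1.0084167^−60) = €1,639.81.
Option 2: at 7.50% the monthly rate is 0.0062500, so the payment is 77,000 × 0.0062500 / (1 − 1.0062500^−60) = €1,542.92.
Over 53 months: Option 1 costs 53 × €1,639.81 + €1,150.00 = €88,059.93; Option 2 costs 53 × €1,542.92 + €1,155.00 = €82,929.76.
Option 2 is cheaper by €88,059.93 − €82,929.76 = €5,130.17.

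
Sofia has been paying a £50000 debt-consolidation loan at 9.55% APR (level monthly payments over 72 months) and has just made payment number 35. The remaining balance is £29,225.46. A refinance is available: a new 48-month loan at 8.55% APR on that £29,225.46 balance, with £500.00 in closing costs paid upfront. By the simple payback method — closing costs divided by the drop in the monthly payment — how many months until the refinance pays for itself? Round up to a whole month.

3 months

Current payment = 50,000 × 9.55%/12 / (1 − (1+0.0079583)^−72) = £914.99.
Refinanced payment = 29,225.46 × 0.0071250 / (1 − (1+0.0071250)^−48) = £721.05.
Monthly savings = £914.99 − £721.05 = £193.94.
Break-even = £500.00 / £193.94 = 2.58 → 3 months.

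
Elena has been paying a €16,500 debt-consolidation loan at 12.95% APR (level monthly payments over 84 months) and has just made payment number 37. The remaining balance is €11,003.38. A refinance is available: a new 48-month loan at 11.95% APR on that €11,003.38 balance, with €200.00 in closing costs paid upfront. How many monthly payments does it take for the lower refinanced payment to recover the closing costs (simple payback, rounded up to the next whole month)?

Current payment = 16,500 × 12.95%/12 / (1 − (1+0.0107917)^−84) = €299.72.
Refinanced payment = 11,003.38 × 0.0099583 / (1 − (1+0.0099583)^−48) = €289.49.
Monthly savings = €299.72 − €289.49 = €10.23.
Break-even = €200.00 / €10.23 = 19.55 → 20 months.

20 months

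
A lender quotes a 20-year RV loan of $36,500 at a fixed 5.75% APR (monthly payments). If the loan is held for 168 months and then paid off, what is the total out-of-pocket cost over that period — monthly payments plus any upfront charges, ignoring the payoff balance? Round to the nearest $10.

Monthly rate = 5.75%/12 = 0.0047917; payment = 36,500 × 0.0047917 / (1 − (1+0.0047917)^−240) = $256.26.
Total outlay = 168 × $256.26 = $43,051.68.

$43,050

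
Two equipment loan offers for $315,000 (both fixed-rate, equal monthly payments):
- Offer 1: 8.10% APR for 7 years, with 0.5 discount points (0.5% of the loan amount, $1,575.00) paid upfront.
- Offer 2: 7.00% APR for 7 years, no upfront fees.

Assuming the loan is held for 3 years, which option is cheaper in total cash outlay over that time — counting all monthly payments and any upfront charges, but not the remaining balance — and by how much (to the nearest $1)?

Offer 1: monthly rate = 8.1%/12 = 0.0067500; payment = 315,000 × 0.0067500 / (1 − (1+0.0067500)^−84) = $4,925.37.
Offer 2: monthly rate = 7%/12 = 0.0058333; payment = 315,000 × 0.0058333 / (1 − (1+0.0058333)^−84) = $4,754.19.
Over 36 months: Offer 1 costs 36 × $4,925.37 + $1,575.00 = $178,888.32; Offer 2 costs 36 × $4,754.19 = $171,150.84.
Offer 2 is cheaper by $178,888.32 − $171,150.84 = $7,737.48.

Offer 2 by $7,737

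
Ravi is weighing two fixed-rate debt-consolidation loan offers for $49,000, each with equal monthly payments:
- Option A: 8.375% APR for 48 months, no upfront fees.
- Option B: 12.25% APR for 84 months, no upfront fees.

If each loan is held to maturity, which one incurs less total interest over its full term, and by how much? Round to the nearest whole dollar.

Option A: at 8.375% the monthly rate is 0.0069792, so the payment is 49,000 × 0.0069792 / (1 − 1.0069792^−48) = $1,204.88.
Total interest on Option A = 48 × $1,204.88 − $49,000 = $8,834.24.
Option B: at 12.25% the monthly rate is 0.0102083, so the payment is 49,000 × 0.0102083 / (1 − 1.0102083^−84) = $871.55.
Total interest on Option B = 84 × $871.55 − $49,000 = $24,210.20.
Option A is lower by $15,375.96.

Option A by $15,376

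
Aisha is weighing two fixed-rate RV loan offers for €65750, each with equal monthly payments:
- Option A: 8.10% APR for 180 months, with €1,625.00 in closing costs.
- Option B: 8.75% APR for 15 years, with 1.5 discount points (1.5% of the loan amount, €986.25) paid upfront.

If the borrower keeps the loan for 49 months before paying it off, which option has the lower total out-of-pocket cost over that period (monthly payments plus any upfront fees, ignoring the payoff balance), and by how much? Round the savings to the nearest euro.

Option A by €586

Option A: monthly rate = 8.1%/12 = 0.0067500; payment = 65,750 × 0.0067500 / (1 − (1+0.0067500)^−180) = €632.14.
Option B: at 8.75% the monthly rate is 0.0072917, so the payment is 65,750 × 0.0072917 / (1 − 1.0072917^−180) = €657.14.
Over 49 months: Option A costs 49 × €632.14 + €1,625.00 = €32,599.86; Option B costs 49 × €657.14 + €986.25 = €33,186.11.
Option A is cheaper by €33,186.11 − €32,599.86 = €586.25.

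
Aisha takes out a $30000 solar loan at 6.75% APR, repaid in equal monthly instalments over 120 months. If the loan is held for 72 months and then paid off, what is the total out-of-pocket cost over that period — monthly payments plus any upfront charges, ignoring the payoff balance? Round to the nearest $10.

Monthly rate = 6.75%/12 = 0.0056250; payment = 30,000 × 0.0056250 / (1 − (1+0.0056250)^−120) = $344.47.
Total outlay = 72 × $344.47 = $24,801.84.

$24,800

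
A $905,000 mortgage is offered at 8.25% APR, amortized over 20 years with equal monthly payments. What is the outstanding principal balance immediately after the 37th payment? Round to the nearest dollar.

$842,496

With monthly rate i = 8.25%/12 = 0.0068750, the balance after k of n payments is P · [(1+i)^n − (1+i)^k] / [(1+i)^n − 1].
(1+0.0068750)^240 = 5.17766399 and (1+0.0068750)^37 = 1.28853327, so the balance is 905,000 × (5.17766399 − 1.28853327) / (5.17766399 − 1) = $842,495.54.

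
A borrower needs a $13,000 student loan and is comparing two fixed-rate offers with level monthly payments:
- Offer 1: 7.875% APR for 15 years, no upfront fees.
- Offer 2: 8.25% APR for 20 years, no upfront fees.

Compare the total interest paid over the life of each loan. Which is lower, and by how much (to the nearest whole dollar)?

Offer 1 by $4,391

Offer 1: at 7.875% the monthly rate is 0.0065625, so the payment is 13,000 × 0.0065625 / (1 − 1.0065625^−180) = $123.30.
Total interest on Offer 1 = 180 × $123.30 − $13,000 = $9,194.00.
Offer 2: monthly rate = 8.25%/12 = 0.0068750; payment = 13,000 × 0.0068750 / (1 − (1+0.0068750)^−240) = $110.77.
Total interest on Offer 2 = 240 × $110.77 − $13,000 = $13,584.80.
Offer 1 is lower by $4,390.80.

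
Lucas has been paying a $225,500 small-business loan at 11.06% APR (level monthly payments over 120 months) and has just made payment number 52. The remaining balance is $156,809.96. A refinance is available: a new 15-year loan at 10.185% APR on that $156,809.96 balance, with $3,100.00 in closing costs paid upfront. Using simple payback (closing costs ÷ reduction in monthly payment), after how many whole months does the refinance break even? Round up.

3 months

Current payment = 225,500 × 11.06%/12 / (1 − (1+0.0092167)^−120) = $3,113.93.
Refinanced payment = 156,809.96 × 0.0084875 / (1 − (1+0.0084875)^−180) = $1,702.88.
Monthly savings = $3,113.93 − $1,702.88 = $1,411.05.
Break-even = $3,100.00 / $1,411.05 = 2.20 → 3 months.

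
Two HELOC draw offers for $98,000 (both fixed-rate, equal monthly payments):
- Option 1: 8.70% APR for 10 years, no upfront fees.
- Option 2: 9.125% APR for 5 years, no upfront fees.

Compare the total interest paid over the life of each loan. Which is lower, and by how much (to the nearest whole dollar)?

Option 1: monthly rate = 8.7%/12 = 0.0072500; payment = 98,000 × 0.0072500 / (1 − (1+0.0072500)^−120) = $1,225.57.
Total interest on Option 1 = 120 × $1,225.57 − $98,000 = $49,068.40.
Option 2: monthly rate = 9.125%/12 = 0.0076042; payment = 98,000 × 0.0076042 / (1 − (1+0.0076042)^−60) = $2,040.27.
Total interest on Option 2 = 60 × $2,040.27 − $98,000 = $24,416.20.
Option 2 is lower by $24,652.20.

Option 2 by $24,652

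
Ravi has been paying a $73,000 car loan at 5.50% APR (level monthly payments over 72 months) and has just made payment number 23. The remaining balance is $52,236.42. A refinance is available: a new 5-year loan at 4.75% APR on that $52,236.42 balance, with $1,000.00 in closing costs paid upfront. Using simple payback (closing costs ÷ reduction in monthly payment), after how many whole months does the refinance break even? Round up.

5 months

Current payment = 73,000 × 5.5%/12 / (1 − (1+0.0045833)^−72) = $1,192.67.
Refinanced payment = 52,236.42 × 0.0039583 / (1 − (1+0.0039583)^−60) = $979.79.
Monthly savings = $1,192.67 − $979.79 = $212.88.
Break-even = $1,000.00 / $212.88 = 4.70 → 5 months.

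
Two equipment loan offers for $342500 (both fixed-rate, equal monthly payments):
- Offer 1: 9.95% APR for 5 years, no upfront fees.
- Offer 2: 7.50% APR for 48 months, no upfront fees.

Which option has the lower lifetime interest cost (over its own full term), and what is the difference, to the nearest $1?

Offer 1: monthly rate = 9.95%/12 = 0.0082917; payment = 342,500 × 0.0082917 / (1 − (1+0.0082917)^−60) = $7,268.69.
Total interest on Offer 1 = 60 × $7,268.69 − $342,500 = $93,621.40.
Offer 2: at 7.50% the monthly rate is 0.0062500, so the payment is 342,500 × 0.0062500 / (1 − 1.0062500^−48) = $8,281.27.
Total interest on Offer 2 = 48 × $8,281.27 − $342,500 = $55,000.96.
Offer 2 is lower by $38,620.44.

Offer 2 by $38,620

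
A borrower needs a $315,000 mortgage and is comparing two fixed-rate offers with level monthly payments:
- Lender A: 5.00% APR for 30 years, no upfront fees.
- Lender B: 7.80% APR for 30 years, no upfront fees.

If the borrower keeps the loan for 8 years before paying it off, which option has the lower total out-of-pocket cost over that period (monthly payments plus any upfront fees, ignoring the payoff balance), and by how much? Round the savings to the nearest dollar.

Lender A: monthly rate = 5%/12 = 0.0041667; payment = 315,000 × 0.0041667 / (1 − (1+0.0041667)^−360) = $1,690.99.
Lender B: monthly rate = 7.8%/12 = 0.0065000; payment = 315,000 × 0.0065000 / (1 − (1+0.0065000)^−360) = $2,267.59.
Over 96 months: Lender A costs 96 × $1,690.99 = $162,335.04; Lender B costs 96 × $2,267.59 = $217,688.64.
Lender A is cheaper by $217,688.64 − $162,335.04 = $55,353.60.

Lender A by $55,354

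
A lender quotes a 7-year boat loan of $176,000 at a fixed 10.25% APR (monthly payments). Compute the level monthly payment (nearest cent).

Monthly rate = 10.25%/12 = 0.0085417; payment = 176,000 × 0.0085417 / (1 − (1+0.0085417)^−84) = $2,944.59.

$2,944.59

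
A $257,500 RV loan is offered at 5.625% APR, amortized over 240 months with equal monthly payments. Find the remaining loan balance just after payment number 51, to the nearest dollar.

With monthly rate i = 5.625%/12 = 0.0046875, the balance after k of n payments is P · [(1+i)^n − (1+i)^k] / [(1+i)^n − 1].
(1+0.0046875)^240 = 3.07213111 and (1+0.0046875)^51 = 1.26934871, so the balance is 257,500 × (3.07213111 − 1.26934871) / (3.07213111 − 1) = $224,028.52.

$224,029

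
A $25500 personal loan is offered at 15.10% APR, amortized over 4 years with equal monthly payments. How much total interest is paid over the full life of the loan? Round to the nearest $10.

Monthly rate = 15.1%/12 = 0.0125833; payment = 25,500 × 0.0125833 / (1 − (1+0.0125833)^−48) = $710.98.
Total paid = 48 × $710.98 = $34,127.04; interest = $34,127.04 − $25,500 = $8,627.04.

$8,630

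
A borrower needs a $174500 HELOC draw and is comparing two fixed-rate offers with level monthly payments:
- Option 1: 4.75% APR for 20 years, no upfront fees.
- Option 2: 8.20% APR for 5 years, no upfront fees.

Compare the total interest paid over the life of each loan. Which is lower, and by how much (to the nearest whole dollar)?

Option 1: monthly rate = 4.75%/12 = 0.0039583; payment = 174,500 × 0.0039583 / (1 − (1+0.0039583)^−240) = $1,127.66.
Total interest on Option 1 = 240 × $1,127.66 − $174,500 = $96,138.40.
Option 2: monthly rate = 8.2%/12 = 0.0068333; payment = 174,500 × 0.0068333 / (1 − (1+0.0068333)^−60) = $3,554.96.
Total interest on Option 2 = 60 × $3,554.96 − $174,500 = $38,797.60.
Option 2 is lower by $57,340.80.

Option 2 by $57,341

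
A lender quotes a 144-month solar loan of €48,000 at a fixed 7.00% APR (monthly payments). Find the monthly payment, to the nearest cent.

€493.62

Monthly rate = 7%/12 = 0.0058333; payment = 48,000 × 0.0058333 / (1 − (1+0.0058333)^−144) = €493.62.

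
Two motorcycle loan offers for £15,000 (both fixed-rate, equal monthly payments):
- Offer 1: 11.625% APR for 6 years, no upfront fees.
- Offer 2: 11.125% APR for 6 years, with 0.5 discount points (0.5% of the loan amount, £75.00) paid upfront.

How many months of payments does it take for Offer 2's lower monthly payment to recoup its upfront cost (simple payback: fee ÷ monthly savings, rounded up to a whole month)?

Offer 1: monthly rate = 11.625%/12 = 0.0096875; payment = 15,000 × 0.0096875 / (1 − (1+0.0096875)^−72) = £290.34.
Offer 2: monthly rate = 11.125%/12 = 0.0092708; payment = 15,000 × 0.0092708 / (1 − (1+0.0092708)^−72) = £286.47.
Monthly savings = £290.34 − £286.47 = £3.87.
Break-even = £75.00 / £3.87 = 19.38 → 20 months.

20 months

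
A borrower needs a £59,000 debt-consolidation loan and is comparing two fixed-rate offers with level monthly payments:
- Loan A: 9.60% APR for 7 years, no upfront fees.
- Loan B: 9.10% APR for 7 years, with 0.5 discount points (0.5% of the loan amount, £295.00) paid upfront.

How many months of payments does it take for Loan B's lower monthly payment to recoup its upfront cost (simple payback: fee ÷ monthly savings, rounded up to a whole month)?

Loan A: at 9.60% the monthly rate is 0.0080000, so the payment is 59,000 × 0.0080000 / (1 − 1.0080000^−84) = £967.32.
Loan B: at 9.10% the monthly rate is 0.0075833, so the payment is 59,000 × 0.0075833 / (1 − 1.0075833^−84) = £952.25.
Monthly savings = £967.32 − £952.25 = £15.07.
Break-even = £295.00 / £15.07 = 19.58 → 20 months.

20 months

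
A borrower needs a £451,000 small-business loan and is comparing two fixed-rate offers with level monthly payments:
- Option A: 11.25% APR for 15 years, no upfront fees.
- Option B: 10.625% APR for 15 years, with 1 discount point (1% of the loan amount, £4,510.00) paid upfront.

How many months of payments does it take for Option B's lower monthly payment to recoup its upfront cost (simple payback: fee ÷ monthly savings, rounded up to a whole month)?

Option A: monthly rate = 11.25%/12 = 0.0093750; payment = 451,000 × 0.0093750 / (1 − (1+0.0093750)^−180) = £5,197.07.
Option B: monthly rate = 10.625%/12 = 0.0088542; payment = 451,000 × 0.0088542 / (1 − (1+0.0088542)^−180) = £5,020.36.
Monthly savings = £5,197.07 − £5,020.36 = £176.71.
Break-even = £4,510.00 / £176.71 = 25.52 → 26 months.

26 months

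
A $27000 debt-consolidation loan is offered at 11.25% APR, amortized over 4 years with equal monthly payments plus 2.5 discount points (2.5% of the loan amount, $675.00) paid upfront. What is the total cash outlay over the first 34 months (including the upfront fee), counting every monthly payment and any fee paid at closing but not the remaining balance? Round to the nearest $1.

$24,513

Monthly rate = 11.25%/12 = 0.0093750; payment = 27,000 × 0.0093750 / (1 − (1+0.0093750)^−48) = $701.11.
Total outlay = 34 × $701.11 + $675.00 = $24,512.74.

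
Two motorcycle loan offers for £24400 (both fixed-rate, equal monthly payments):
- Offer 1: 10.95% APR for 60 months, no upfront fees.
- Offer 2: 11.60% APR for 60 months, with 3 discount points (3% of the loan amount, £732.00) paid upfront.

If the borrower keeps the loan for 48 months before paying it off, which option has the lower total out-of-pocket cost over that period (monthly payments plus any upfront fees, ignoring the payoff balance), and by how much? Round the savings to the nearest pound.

Offer 1 by £1,113

Offer 1: at 10.95% the monthly rate is 0.0091250, so the payment is 24,400 × 0.0091250 / (1 − 1.0091250^−60) = £529.91.
Offer 2: monthly rate = 11.6%/12 = 0.0096667; payment = 24,400 × 0.0096667 / (1 − (1+0.0096667)^−60) = £537.85.
Over 48 months: Offer 1 costs 48 × £529.91 = £25,435.68; Offer 2 costs 48 × £537.85 + £732.00 = £26,548.80.
Offer 1 is cheaper by £26,548.80 − £25,435.68 = £1,113.12.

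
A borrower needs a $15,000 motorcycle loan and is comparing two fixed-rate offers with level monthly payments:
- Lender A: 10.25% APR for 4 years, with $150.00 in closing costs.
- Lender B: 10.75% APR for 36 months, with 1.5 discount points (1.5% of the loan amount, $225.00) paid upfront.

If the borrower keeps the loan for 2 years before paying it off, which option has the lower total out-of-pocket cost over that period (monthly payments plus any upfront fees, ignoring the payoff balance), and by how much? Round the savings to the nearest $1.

Lender A: monthly rate = 10.25%/12 = 0.0085417; payment = 15,000 × 0.0085417 / (1 − (1+0.0085417)^−48) = $382.24.
Lender B: at 10.75% the monthly rate is 0.0089583, so the payment is 15,000 × 0.0089583 / (1 − 1.0089583^−36) = $489.31.
Over 24 months: Lender A costs 24 × $382.24 + $150.00 = $9,323.76; Lender B costs 24 × $489.31 + $225.00 = $11,968.44.
Lender A is cheaper by $11,968.44 − $9,323.76 = $2,644.68.

Lender A by $2,645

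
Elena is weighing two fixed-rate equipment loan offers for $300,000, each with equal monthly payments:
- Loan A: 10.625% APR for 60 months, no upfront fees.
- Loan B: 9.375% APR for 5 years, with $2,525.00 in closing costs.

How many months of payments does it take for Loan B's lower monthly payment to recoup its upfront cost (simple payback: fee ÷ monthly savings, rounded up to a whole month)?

Loan A: monthly rate = 10.625%/12 = 0.0088542; payment = 300,000 × 0.0088542 / (1 − (1+0.0088542)^−60) = $6,466.76.
Loan B: monthly rate = 9.375%/12 = 0.0078125; payment = 300,000 × 0.0078125 / (1 − (1+0.0078125)^−60) = $6,282.25.
Monthly savings = $6,466.76 − $6,282.25 = $184.51.
Break-even = $2,525.00 / $184.51 = 13.68 → 14 months.

14 months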